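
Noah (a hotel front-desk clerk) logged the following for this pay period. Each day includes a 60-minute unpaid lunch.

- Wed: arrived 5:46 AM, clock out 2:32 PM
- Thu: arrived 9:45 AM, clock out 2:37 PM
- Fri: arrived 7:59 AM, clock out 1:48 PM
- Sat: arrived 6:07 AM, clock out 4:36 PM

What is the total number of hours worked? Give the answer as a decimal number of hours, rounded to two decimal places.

25.93 hours

Wed: 5:46 AM–2:32 PM = 8 h 46 min; less 60 min break → 7 h 46 min
Thu: 9:45 AM–2:37 PM = 4 h 52 min; less 60 min break → 3 h 52 min
Fri: 7:59 AM–1:48 PM = 5 h 49 min; less 60 min break → 4 h 49 min
Sat: 6:07 AM–4:36 PM = 10 h 29 min; less 60 min break → 9 h 29 min
Total: 7 h 46 min + 3 h 52 min + 4 h 49 min + 9 h 29 min = 25 h 56 min.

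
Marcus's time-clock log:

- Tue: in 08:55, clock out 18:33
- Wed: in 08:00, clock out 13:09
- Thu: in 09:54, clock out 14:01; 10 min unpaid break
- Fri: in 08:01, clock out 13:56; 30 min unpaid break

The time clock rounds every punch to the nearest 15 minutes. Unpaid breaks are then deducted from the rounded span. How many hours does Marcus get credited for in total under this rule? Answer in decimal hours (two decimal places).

Tue: in 08:55→09:00, out 18:33→18:30; 9 h 30 min
Wed: in 08:00→08:00, out 13:09→13:15; 5 h 15 min
Thu: in 09:54→10:00, out 14:01→14:00; 4 h 0 min − 10 min = 3 h 50 min
Fri: in 08:01→08:00, out 13:56→14:00; 6 h 0 min − 30 min = 5 h 30 min
Total credited: 24 h 5 min.

24.08 hours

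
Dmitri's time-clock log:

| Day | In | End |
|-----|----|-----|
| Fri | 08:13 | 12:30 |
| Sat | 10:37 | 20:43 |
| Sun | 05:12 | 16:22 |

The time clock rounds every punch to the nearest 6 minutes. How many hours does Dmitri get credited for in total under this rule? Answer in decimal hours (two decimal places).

25.60 hours

Fri: in 08:13→08:12, out 12:30→12:30; 4 h 18 min
Sat: in 10:37→10:36, out 20:43→20:42; 10 h 6 min
Sun: in 05:12→05:12, out 16:22→16:24; 11 h 12 min
Total credited: 25 h 36 min.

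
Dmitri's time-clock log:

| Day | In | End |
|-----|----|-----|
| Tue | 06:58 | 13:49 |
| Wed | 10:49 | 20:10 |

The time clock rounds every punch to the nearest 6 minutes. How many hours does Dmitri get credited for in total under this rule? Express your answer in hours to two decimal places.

16.20 hours

Tue: in 06:58→07:00, out 13:49→13:48; 6 h 48 min
Wed: in 10:49→10:48, out 20:10→20:12; 9 h 24 min
Total credited: 16 h 12 min.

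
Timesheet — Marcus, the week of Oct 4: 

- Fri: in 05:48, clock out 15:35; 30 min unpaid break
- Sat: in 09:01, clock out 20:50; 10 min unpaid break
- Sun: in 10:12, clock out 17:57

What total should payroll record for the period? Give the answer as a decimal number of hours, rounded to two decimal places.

Fri: 05:48–15:35 = 9 h 47 min; less 30 min break → 9 h 17 min
Sat: 09:01–20:50 = 11 h 49 min; less 10 min break → 11 h 39 min
Sun: 10:12–17:57 = 7 h 45 min
Total: 9 h 17 min + 11 h 39 min + 7 h 45 min = 28 h 41 min.

28.68 hours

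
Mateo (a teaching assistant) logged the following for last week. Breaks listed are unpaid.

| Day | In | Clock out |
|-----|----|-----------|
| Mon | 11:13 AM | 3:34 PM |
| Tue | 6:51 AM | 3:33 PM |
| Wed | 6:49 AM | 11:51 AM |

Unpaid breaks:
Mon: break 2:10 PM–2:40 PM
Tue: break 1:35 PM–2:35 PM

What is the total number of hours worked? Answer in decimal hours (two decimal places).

16.58 hours

Mon: 11:13 AM–3:34 PM = 4 h 21 min; less 30 min break → 3 h 51 min
Tue: 6:51 AM–3:33 PM = 8 h 42 min; less 60 min break → 7 h 42 min
Wed: 6:49 AM–11:51 AM = 5 h 2 min
Total: 3 h 51 min + 7 h 42 min + 5 h 2 min = 16 h 35 min.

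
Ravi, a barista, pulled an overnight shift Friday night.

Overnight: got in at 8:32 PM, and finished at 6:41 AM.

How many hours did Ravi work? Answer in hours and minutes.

10 h 9 min

Overnight: 8:32 PM → midnight = 3 h 28 min; midnight → 6:41 AM = 6 h 41 min; span 10 h 9 min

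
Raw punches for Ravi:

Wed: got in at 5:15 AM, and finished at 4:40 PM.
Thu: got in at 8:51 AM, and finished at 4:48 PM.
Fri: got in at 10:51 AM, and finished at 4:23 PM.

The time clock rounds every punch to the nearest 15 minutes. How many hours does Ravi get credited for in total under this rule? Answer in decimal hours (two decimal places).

Wed: in 5:15 AM→5:15 AM, out 4:40 PM→4:45 PM; 11 h 30 min
Thu: in 8:51 AM→8:45 AM, out 4:48 PM→4:45 PM; 8 h 0 min
Fri: in 10:51 AM→10:45 AM, out 4:23 PM→4:30 PM; 5 h 45 min
Total credited: 25 h 15 min.

25.25 hours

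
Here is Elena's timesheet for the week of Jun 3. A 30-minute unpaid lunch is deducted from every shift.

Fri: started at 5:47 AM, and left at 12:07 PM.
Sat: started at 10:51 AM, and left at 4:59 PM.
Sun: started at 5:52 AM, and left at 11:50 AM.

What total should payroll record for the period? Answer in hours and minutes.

16 h 56 min

Fri: 5:47 AM–12:07 PM = 6 h 20 min; less 30 min break → 5 h 50 min
Sat: 10:51 AM–4:59 PM = 6 h 8 min; less 30 min break → 5 h 38 min
Sun: 5:52 AM–11:50 AM = 5 h 58 min; less 30 min break → 5 h 28 min
Total: 5 h 50 min + 5 h 38 min + 5 h 28 min = 16 h 56 min.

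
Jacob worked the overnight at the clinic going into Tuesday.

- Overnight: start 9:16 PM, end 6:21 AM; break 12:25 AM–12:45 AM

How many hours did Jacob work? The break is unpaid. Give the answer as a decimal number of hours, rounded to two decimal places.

Overnight: 9:16 PM → midnight = 2 h 44 min; midnight → 6:21 AM = 6 h 21 min; span 9 h 5 min; less 20 min break → 8 h 45 min

8.75 hours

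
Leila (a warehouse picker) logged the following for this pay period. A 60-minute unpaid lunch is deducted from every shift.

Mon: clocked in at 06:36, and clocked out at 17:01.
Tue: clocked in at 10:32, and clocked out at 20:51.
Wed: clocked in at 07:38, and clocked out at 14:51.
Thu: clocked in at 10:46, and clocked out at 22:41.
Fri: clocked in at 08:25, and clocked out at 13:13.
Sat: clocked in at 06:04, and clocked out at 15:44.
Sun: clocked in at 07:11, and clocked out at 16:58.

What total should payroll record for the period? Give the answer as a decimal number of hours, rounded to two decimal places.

57.12 hours

Mon: 06:36–17:01 = 10 h 25 min; less 60 min break → 9 h 25 min
Tue: 10:32–20:51 = 10 h 19 min; less 60 min break → 9 h 19 min
Wed: 07:38–14:51 = 7 h 13 min; less 60 min break → 6 h 13 min
Thu: 10:46–22:41 = 11 h 55 min; less 60 min break → 10 h 55 min
Fri: 08:25–13:13 = 4 h 48 min; less 60 min break → 3 h 48 min
Sat: 06:04–15:44 = 9 h 40 min; less 60 min break → 8 h 40 min
Sun: 07:11–16:58 = 9 h 47 min; less 60 min break → 8 h 47 min
Total: 9 h 25 min + 9 h 19 min + 6 h 13 min + 10 h 55 min + 3 h 48 min + 8 h 40 min + 8 h 47 min = 57 h 7 min.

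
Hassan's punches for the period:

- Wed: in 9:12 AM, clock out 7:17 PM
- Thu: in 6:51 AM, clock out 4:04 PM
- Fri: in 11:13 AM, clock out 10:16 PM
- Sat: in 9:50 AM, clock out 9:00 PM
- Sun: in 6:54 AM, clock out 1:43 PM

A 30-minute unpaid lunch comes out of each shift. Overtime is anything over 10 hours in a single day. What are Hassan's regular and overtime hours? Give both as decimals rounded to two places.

Wed: 9:12 AM–7:17 PM = 10 h 5 min; less 30 min break → 9 h 35 min
Thu: 6:51 AM–4:04 PM = 9 h 13 min; less 30 min break → 8 h 43 min
Fri: 11:13 AM–10:16 PM = 11 h 3 min; less 30 min break → 10 h 33 min
Sat: 9:50 AM–9:00 PM = 11 h 10 min; less 30 min break → 10 h 40 min
Sun: 6:54 AM–1:43 PM = 6 h 49 min; less 30 min break → 6 h 19 min
Wed reg 9 h 35 min / OT 0 h 0 min; Thu reg 8 h 43 min / OT 0 h 0 min; Fri reg 10 h 0 min / OT 0 h 33 min; Sat reg 10 h 0 min / OT 0 h 40 min; Sun reg 6 h 19 min / OT 0 h 0 min.
Totals: regular 44 h 37 min, overtime 1 h 13 min.

Regular 44.62 hours, overtime 1.22 hours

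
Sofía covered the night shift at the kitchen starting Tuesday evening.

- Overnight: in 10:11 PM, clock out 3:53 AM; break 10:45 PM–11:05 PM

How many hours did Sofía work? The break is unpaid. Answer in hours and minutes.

Overnight: 10:11 PM → midnight = 1 h 49 min; midnight → 3:53 AM = 3 h 53 min; span 5 h 42 min; less 20 min break → 5 h 22 min

5 h 22 min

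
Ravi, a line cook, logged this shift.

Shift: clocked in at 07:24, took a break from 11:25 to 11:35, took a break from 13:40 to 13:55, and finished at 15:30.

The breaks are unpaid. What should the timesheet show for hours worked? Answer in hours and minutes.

7 h 41 min

Shift: 07:24–15:30 = 8 h 6 min; less 25 min break → 7 h 41 min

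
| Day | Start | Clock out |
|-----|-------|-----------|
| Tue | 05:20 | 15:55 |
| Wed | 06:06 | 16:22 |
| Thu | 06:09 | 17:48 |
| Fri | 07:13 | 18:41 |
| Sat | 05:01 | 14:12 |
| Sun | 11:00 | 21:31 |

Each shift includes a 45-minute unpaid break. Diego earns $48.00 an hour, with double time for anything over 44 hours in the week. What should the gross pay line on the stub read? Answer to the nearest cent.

$3568.00

Tue: 05:20–15:55 = 10 h 35 min; less 45 min break → 9 h 50 min
Wed: 06:06–16:22 = 10 h 16 min; less 45 min break → 9 h 31 min
Thu: 06:09–17:48 = 11 h 39 min; less 45 min break → 10 h 54 min
Fri: 07:13–18:41 = 11 h 28 min; less 45 min break → 10 h 43 min
Sat: 05:01–14:12 = 9 h 11 min; less 45 min break → 8 h 26 min
Sun: 11:00–21:31 = 10 h 31 min; less 45 min break → 9 h 46 min
Total worked: 59 h 10 min = 3550 min.
Regular 44 h 0 min = 2640 min at $48.00/h; overtime 15 h 10 min = 910 min at $96.00/h.
Pay = (2640 × $48.00 + 910 × $96.00) ÷ 60 = $3568.00.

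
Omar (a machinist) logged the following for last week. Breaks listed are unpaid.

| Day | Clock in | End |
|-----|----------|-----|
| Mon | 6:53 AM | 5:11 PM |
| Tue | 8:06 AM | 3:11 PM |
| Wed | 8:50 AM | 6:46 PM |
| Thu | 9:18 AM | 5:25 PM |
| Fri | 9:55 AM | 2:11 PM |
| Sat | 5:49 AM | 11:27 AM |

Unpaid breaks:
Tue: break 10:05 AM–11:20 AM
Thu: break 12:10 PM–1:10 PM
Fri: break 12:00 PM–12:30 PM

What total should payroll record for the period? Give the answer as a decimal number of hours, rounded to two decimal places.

Mon: 6:53 AM–5:11 PM = 10 h 18 min
Tue: 8:06 AM–3:11 PM = 7 h 5 min; less 75 min break → 5 h 50 min
Wed: 8:50 AM–6:46 PM = 9 h 56 min
Thu: 9:18 AM–5:25 PM = 8 h 7 min; less 60 min break → 7 h 7 min
Fri: 9:55 AM–2:11 PM = 4 h 16 min; less 30 min break → 3 h 46 min
Sat: 5:49 AM–11:27 AM = 5 h 38 min
Total: 10 h 18 min + 5 h 50 min + 9 h 56 min + 7 h 7 min + 3 h 46 min + 5 h 38 min = 42 h 35 min.

42.58 hours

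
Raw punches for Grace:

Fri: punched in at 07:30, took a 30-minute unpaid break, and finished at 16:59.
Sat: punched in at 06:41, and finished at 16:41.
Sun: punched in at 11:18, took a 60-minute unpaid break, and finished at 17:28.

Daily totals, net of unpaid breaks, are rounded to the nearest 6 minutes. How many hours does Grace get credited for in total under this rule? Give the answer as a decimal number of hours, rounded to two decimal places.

24.20 hours

Fri: 07:30–16:59 = 9 h 29 min − 30 min = 8 h 59 min → rounds to 9 h 0 min
Sat: 06:41–16:41 = 10 h 0 min → rounds to 10 h 0 min
Sun: 11:18–17:28 = 6 h 10 min − 60 min = 5 h 10 min → rounds to 5 h 12 min
Total credited: 24 h 12 min.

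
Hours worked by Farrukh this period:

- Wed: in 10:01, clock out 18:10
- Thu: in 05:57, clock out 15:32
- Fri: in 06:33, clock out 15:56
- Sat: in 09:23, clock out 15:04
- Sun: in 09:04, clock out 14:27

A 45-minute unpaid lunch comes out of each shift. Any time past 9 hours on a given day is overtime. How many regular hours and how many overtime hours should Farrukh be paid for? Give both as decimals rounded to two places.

Regular 34.43 hours, overtime 0.00 hours

Wed: 10:01–18:10 = 8 h 9 min; less 45 min break → 7 h 24 min
Thu: 05:57–15:32 = 9 h 35 min; less 45 min break → 8 h 50 min
Fri: 06:33–15:56 = 9 h 23 min; less 45 min break → 8 h 38 min
Sat: 09:23–15:04 = 5 h 41 min; less 45 min break → 4 h 56 min
Sun: 09:04–14:27 = 5 h 23 min; less 45 min break → 4 h 38 min
Wed reg 7 h 24 min / OT 0 h 0 min; Thu reg 8 h 50 min / OT 0 h 0 min; Fri reg 8 h 38 min / OT 0 h 0 min; Sat reg 4 h 56 min / OT 0 h 0 min; Sun reg 4 h 38 min / OT 0 h 0 min.
Totals: regular 34 h 26 min, overtime 0 h 0 min.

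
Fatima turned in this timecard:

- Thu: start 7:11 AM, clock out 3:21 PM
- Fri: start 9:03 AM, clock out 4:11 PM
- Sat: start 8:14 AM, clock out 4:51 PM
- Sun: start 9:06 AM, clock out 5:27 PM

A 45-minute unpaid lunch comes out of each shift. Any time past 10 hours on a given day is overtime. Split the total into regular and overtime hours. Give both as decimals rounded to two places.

Thu: 7:11 AM–3:21 PM = 8 h 10 min; less 45 min break → 7 h 25 min
Fri: 9:03 AM–4:11 PM = 7 h 8 min; less 45 min break → 6 h 23 min
Sat: 8:14 AM–4:51 PM = 8 h 37 min; less 45 min break → 7 h 52 min
Sun: 9:06 AM–5:27 PM = 8 h 21 min; less 45 min break → 7 h 36 min
Thu reg 7 h 25 min / OT 0 h 0 min; Fri reg 6 h 23 min / OT 0 h 0 min; Sat reg 7 h 52 min / OT 0 h 0 min; Sun reg 7 h 36 min / OT 0 h 0 min.
Totals: regular 29 h 16 min, overtime 0 h 0 min.

Regular 29.27 hours, overtime 0.00 hours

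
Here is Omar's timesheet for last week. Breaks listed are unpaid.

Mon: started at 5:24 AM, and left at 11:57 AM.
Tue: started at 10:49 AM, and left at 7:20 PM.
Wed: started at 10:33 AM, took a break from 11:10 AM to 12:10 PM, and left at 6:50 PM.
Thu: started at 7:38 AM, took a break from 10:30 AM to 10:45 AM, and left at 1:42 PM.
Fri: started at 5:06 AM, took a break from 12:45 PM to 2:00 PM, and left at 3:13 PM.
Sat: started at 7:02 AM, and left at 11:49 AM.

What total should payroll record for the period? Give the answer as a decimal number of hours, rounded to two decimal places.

41.82 hours

Mon: 5:24 AM–11:57 AM = 6 h 33 min
Tue: 10:49 AM–7:20 PM = 8 h 31 min
Wed: 10:33 AM–6:50 PM = 8 h 17 min; less 60 min break → 7 h 17 min
Thu: 7:38 AM–1:42 PM = 6 h 4 min; less 15 min break → 5 h 49 min
Fri: 5:06 AM–3:13 PM = 10 h 7 min; less 75 min break → 8 h 52 min
Sat: 7:02 AM–11:49 AM = 4 h 47 min
Total: 6 h 33 min + 8 h 31 min + 7 h 17 min + 5 h 49 min + 8 h 52 min + 4 h 47 min = 41 h 49 min.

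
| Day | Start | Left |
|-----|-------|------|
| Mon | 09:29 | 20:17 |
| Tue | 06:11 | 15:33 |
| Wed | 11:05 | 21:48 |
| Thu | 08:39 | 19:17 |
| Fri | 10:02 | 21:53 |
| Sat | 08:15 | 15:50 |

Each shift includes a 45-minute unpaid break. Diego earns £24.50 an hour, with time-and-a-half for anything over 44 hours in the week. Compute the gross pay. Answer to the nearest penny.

£1535.54

Mon: 09:29–20:17 = 10 h 48 min; less 45 min break → 10 h 3 min
Tue: 06:11–15:33 = 9 h 22 min; less 45 min break → 8 h 37 min
Wed: 11:05–21:48 = 10 h 43 min; less 45 min break → 9 h 58 min
Thu: 08:39–19:17 = 10 h 38 min; less 45 min break → 9 h 53 min
Fri: 10:02–21:53 = 11 h 51 min; less 45 min break → 11 h 6 min
Sat: 08:15–15:50 = 7 h 35 min; less 45 min break → 6 h 50 min
Total worked: 56 h 27 min = 3387 min.
Regular 44 h 0 min = 2640 min at £24.50/h; overtime 12 h 27 min = 747 min at £36.75/h.
Pay = (2640 × £24.50 + 747 × £36.75) ÷ 60 = £1535.54.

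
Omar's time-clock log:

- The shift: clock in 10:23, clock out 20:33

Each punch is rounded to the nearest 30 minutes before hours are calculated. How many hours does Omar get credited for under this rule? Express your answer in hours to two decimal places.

10.00 hours

The shift: in 10:23→10:30, out 20:33→20:30; 10 h 0 min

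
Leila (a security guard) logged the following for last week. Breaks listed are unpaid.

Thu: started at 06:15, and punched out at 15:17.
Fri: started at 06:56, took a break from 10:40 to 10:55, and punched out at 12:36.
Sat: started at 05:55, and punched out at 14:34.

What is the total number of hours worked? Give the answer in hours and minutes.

Thu: 06:15–15:17 = 9 h 2 min
Fri: 06:56–12:36 = 5 h 40 min; less 15 min break → 5 h 25 min
Sat: 05:55–14:34 = 8 h 39 min
Total: 9 h 2 min + 5 h 25 min + 8 h 39 min = 23 h 6 min.

23 h 6 min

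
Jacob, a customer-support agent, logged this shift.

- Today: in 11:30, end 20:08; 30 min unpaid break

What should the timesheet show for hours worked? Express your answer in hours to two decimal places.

8.13 hours

Today: 11:30–20:08 = 8 h 38 min; less 30 min break → 8 h 8 min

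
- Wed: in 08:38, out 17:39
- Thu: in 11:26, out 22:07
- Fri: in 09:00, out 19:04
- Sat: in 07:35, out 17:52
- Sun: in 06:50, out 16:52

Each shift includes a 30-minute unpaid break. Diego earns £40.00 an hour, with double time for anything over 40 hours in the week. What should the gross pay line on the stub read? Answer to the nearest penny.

£2206.67

Wed: 08:38–17:39 = 9 h 1 min; less 30 min break → 8 h 31 min
Thu: 11:26–22:07 = 10 h 41 min; less 30 min break → 10 h 11 min
Fri: 09:00–19:04 = 10 h 4 min; less 30 min break → 9 h 34 min
Sat: 07:35–17:52 = 10 h 17 min; less 30 min break → 9 h 47 min
Sun: 06:50–16:52 = 10 h 2 min; less 30 min break → 9 h 32 min
Total worked: 47 h 35 min = 2855 min.
Regular 40 h 0 min = 2400 min at £40.00/h; overtime 7 h 35 min = 455 min at £80.00/h.
Pay = (2400 × £40.00 + 455 × £80.00) ÷ 60 = £2206.67.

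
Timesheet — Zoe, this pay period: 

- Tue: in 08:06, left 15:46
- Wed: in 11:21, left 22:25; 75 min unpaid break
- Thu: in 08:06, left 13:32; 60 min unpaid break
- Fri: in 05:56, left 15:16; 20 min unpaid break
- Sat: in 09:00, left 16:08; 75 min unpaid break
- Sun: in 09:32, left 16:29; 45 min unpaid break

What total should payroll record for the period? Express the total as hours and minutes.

Tue: 08:06–15:46 = 7 h 40 min
Wed: 11:21–22:25 = 11 h 4 min; less 75 min break → 9 h 49 min
Thu: 08:06–13:32 = 5 h 26 min; less 60 min break → 4 h 26 min
Fri: 05:56–15:16 = 9 h 20 min; less 20 min break → 9 h 0 min
Sat: 09:00–16:08 = 7 h 8 min; less 75 min break → 5 h 53 min
Sun: 09:32–16:29 = 6 h 57 min; less 45 min break → 6 h 12 min
Total: 7 h 40 min + 9 h 49 min + 4 h 26 min + 9 h 0 min + 5 h 53 min + 6 h 12 min = 43 h 0 min.

43 h 0 min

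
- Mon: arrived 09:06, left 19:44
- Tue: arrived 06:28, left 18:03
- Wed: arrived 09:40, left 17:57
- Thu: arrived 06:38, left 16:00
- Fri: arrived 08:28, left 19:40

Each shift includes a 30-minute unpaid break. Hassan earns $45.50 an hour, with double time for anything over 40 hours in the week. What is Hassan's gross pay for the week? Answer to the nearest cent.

Mon: 09:06–19:44 = 10 h 38 min; less 30 min break → 10 h 8 min
Tue: 06:28–18:03 = 11 h 35 min; less 30 min break → 11 h 5 min
Wed: 09:40–17:57 = 8 h 17 min; less 30 min break → 7 h 47 min
Thu: 06:38–16:00 = 9 h 22 min; less 30 min break → 8 h 52 min
Fri: 08:28–19:40 = 11 h 12 min; less 30 min break → 10 h 42 min
Total worked: 48 h 34 min = 2914 min.
Regular 40 h 0 min = 2400 min at $45.50/h; overtime 8 h 34 min = 514 min at $91.00/h.
Pay = (2400 × $45.50 + 514 × $91.00) ÷ 60 = $2599.57.

$2599.57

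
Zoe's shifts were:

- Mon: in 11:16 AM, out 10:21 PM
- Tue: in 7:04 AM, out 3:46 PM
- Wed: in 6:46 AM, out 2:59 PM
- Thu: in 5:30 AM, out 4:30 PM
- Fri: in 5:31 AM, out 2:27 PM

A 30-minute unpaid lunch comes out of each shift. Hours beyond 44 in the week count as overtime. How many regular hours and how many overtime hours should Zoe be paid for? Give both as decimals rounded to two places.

Mon: 11:16 AM–10:21 PM = 11 h 5 min; less 30 min break → 10 h 35 min
Tue: 7:04 AM–3:46 PM = 8 h 42 min; less 30 min break → 8 h 12 min
Wed: 6:46 AM–2:59 PM = 8 h 13 min; less 30 min break → 7 h 43 min
Thu: 5:30 AM–4:30 PM = 11 h 0 min; less 30 min break → 10 h 30 min
Fri: 5:31 AM–2:27 PM = 8 h 56 min; less 30 min break → 8 h 26 min
Total worked: 45 h 26 min = 45.43 h.
Threshold 44 h → overtime 1 h 26 min, regular 44 h 0 min.

Regular 44.00 hours, overtime 1.43 hours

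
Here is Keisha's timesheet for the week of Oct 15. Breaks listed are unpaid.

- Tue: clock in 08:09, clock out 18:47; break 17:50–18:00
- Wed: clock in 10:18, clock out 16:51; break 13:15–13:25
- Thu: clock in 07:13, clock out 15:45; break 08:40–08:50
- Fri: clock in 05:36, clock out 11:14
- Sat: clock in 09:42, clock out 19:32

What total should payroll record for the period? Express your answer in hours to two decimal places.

40.68 hours

Tue: 08:09–18:47 = 10 h 38 min; less 10 min break → 10 h 28 min
Wed: 10:18–16:51 = 6 h 33 min; less 10 min break → 6 h 23 min
Thu: 07:13–15:45 = 8 h 32 min; less 10 min break → 8 h 22 min
Fri: 05:36–11:14 = 5 h 38 min
Sat: 09:42–19:32 = 9 h 50 min
Total: 10 h 28 min + 6 h 23 min + 8 h 22 min + 5 h 38 min + 9 h 50 min = 40 h 41 min.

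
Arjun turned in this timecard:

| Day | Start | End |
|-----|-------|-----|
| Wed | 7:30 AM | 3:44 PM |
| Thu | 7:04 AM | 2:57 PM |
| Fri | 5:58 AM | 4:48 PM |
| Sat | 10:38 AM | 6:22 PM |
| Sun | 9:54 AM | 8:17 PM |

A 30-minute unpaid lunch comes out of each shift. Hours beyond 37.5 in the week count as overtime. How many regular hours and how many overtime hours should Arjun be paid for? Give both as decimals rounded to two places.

Wed: 7:30 AM–3:44 PM = 8 h 14 min; less 30 min break → 7 h 44 min
Thu: 7:04 AM–2:57 PM = 7 h 53 min; less 30 min break → 7 h 23 min
Fri: 5:58 AM–4:48 PM = 10 h 50 min; less 30 min break → 10 h 20 min
Sat: 10:38 AM–6:22 PM = 7 h 44 min; less 30 min break → 7 h 14 min
Sun: 9:54 AM–8:17 PM = 10 h 23 min; less 30 min break → 9 h 53 min
Total worked: 42 h 34 min = 42.57 h.
Threshold 37.5 h → overtime 5 h 4 min, regular 37 h 30 min.

Regular 37.50 hours, overtime 5.07 hours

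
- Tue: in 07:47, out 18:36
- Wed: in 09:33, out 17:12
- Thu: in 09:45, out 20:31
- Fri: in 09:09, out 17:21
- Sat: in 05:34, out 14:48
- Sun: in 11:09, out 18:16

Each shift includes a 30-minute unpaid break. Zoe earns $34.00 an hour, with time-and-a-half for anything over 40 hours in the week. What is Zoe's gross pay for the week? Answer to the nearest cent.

$1909.95

Tue: 07:47–18:36 = 10 h 49 min; less 30 min break → 10 h 19 min
Wed: 09:33–17:12 = 7 h 39 min; less 30 min break → 7 h 9 min
Thu: 09:45–20:31 = 10 h 46 min; less 30 min break → 10 h 16 min
Fri: 09:09–17:21 = 8 h 12 min; less 30 min break → 7 h 42 min
Sat: 05:34–14:48 = 9 h 14 min; less 30 min break → 8 h 44 min
Sun: 11:09–18:16 = 7 h 7 min; less 30 min break → 6 h 37 min
Total worked: 50 h 47 min = 3047 min.
Regular 40 h 0 min = 2400 min at $34.00/h; overtime 10 h 47 min = 647 min at $51.00/h.
Pay = (2400 × $34.00 + 647 × $51.00) ÷ 60 = $1909.95.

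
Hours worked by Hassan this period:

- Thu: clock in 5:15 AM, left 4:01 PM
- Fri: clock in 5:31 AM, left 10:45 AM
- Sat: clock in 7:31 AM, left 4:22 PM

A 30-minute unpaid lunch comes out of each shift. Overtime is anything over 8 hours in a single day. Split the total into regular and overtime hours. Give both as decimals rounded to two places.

Regular 20.73 hours, overtime 2.62 hours

Thu: 5:15 AM–4:01 PM = 10 h 46 min; less 30 min break → 10 h 16 min
Fri: 5:31 AM–10:45 AM = 5 h 14 min; less 30 min break → 4 h 44 min
Sat: 7:31 AM–4:22 PM = 8 h 51 min; less 30 min break → 8 h 21 min
Thu reg 8 h 0 min / OT 2 h 16 min; Fri reg 4 h 44 min / OT 0 h 0 min; Sat reg 8 h 0 min / OT 0 h 21 min.
Totals: regular 20 h 44 min, overtime 2 h 37 min.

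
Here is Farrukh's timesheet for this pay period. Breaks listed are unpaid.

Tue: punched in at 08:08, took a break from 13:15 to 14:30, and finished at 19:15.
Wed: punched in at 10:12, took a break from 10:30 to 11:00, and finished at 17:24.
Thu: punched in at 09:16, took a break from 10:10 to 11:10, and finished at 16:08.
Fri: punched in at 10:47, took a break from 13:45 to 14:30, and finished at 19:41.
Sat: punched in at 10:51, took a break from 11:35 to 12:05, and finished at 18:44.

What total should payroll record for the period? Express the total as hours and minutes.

Tue: 08:08–19:15 = 11 h 7 min; less 75 min break → 9 h 52 min
Wed: 10:12–17:24 = 7 h 12 min; less 30 min break → 6 h 42 min
Thu: 09:16–16:08 = 6 h 52 min; less 60 min break → 5 h 52 min
Fri: 10:47–19:41 = 8 h 54 min; less 45 min break → 8 h 9 min
Sat: 10:51–18:44 = 7 h 53 min; less 30 min break → 7 h 23 min
Total: 9 h 52 min + 6 h 42 min + 5 h 52 min + 8 h 9 min + 7 h 23 min = 37 h 58 min.

37 h 58 min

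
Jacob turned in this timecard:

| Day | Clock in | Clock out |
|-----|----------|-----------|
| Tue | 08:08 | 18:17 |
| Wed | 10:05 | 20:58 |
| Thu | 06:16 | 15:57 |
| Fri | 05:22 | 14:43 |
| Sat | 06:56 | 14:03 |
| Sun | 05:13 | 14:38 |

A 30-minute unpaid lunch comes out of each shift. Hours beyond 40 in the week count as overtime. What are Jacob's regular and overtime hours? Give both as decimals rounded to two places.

Tue: 08:08–18:17 = 10 h 9 min; less 30 min break → 9 h 39 min
Wed: 10:05–20:58 = 10 h 53 min; less 30 min break → 10 h 23 min
Thu: 06:16–15:57 = 9 h 41 min; less 30 min break → 9 h 11 min
Fri: 05:22–14:43 = 9 h 21 min; less 30 min break → 8 h 51 min
Sat: 06:56–14:03 = 7 h 7 min; less 30 min break → 6 h 37 min
Sun: 05:13–14:38 = 9 h 25 min; less 30 min break → 8 h 55 min
Total worked: 53 h 36 min = 53.60 h.
Threshold 40 h → overtime 13 h 36 min, regular 40 h 0 min.

Regular 40.00 hours, overtime 13.60 hours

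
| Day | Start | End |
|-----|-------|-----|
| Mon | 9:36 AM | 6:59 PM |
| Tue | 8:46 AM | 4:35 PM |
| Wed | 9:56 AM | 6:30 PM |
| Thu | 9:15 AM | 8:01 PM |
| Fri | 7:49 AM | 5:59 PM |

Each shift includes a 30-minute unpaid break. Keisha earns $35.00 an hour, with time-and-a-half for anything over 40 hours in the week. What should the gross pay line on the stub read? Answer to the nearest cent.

$1620.50

Mon: 9:36 AM–6:59 PM = 9 h 23 min; less 30 min break → 8 h 53 min
Tue: 8:46 AM–4:35 PM = 7 h 49 min; less 30 min break → 7 h 19 min
Wed: 9:56 AM–6:30 PM = 8 h 34 min; less 30 min break → 8 h 4 min
Thu: 9:15 AM–8:01 PM = 10 h 46 min; less 30 min break → 10 h 16 min
Fri: 7:49 AM–5:59 PM = 10 h 10 min; less 30 min break → 9 h 40 min
Total worked: 44 h 12 min = 2652 min.
Regular 40 h 0 min = 2400 min at $35.00/h; overtime 4 h 12 min = 252 min at $52.50/h.
Pay = (2400 × $35.00 + 252 × $52.50) ÷ 60 = $1620.50.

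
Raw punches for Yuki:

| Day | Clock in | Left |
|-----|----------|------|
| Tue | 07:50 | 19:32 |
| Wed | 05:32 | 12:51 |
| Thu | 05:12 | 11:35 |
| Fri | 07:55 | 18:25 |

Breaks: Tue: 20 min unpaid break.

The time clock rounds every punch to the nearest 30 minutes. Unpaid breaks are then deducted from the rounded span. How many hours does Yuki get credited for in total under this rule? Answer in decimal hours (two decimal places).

Tue: in 07:50→08:00, out 19:32→19:30; 11 h 30 min − 20 min = 11 h 10 min
Wed: in 05:32→05:30, out 12:51→13:00; 7 h 30 min
Thu: in 05:12→05:00, out 11:35→11:30; 6 h 30 min
Fri: in 07:55→08:00, out 18:25→18:30; 10 h 30 min
Total credited: 35 h 40 min.

35.67 hours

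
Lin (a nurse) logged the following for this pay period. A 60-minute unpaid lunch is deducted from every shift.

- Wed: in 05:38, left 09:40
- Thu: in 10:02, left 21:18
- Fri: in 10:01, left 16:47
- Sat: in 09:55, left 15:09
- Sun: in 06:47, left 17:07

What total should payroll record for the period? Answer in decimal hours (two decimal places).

Wed: 05:38–09:40 = 4 h 2 min; less 60 min break → 3 h 2 min
Thu: 10:02–21:18 = 11 h 16 min; less 60 min break → 10 h 16 min
Fri: 10:01–16:47 = 6 h 46 min; less 60 min break → 5 h 46 min
Sat: 09:55–15:09 = 5 h 14 min; less 60 min break → 4 h 14 min
Sun: 06:47–17:07 = 10 h 20 min; less 60 min break → 9 h 20 min
Total: 3 h 2 min + 10 h 16 min + 5 h 46 min + 4 h 14 min + 9 h 20 min = 32 h 38 min.

32.63 hours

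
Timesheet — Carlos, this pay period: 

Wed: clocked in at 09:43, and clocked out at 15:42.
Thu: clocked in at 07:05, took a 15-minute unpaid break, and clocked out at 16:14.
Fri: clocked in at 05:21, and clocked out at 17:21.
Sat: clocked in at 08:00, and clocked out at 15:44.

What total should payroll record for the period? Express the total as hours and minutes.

Wed: 09:43–15:42 = 5 h 59 min
Thu: 07:05–16:14 = 9 h 9 min; less 15 min break → 8 h 54 min
Fri: 05:21–17:21 = 12 h 0 min
Sat: 08:00–15:44 = 7 h 44 min
Total: 5 h 59 min + 8 h 54 min + 12 h 0 min + 7 h 44 min = 34 h 37 min.

34 h 37 min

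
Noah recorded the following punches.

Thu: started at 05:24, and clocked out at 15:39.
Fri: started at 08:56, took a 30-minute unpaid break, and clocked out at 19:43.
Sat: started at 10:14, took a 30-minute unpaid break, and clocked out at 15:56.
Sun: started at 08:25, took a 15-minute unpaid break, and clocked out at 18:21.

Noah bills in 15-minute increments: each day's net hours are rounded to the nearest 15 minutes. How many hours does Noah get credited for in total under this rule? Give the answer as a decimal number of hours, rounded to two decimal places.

35.50 hours

Thu: 05:24–15:39 = 10 h 15 min → rounds to 10 h 15 min
Fri: 08:56–19:43 = 10 h 47 min − 30 min = 10 h 17 min → rounds to 10 h 15 min
Sat: 10:14–15:56 = 5 h 42 min − 30 min = 5 h 12 min → rounds to 5 h 15 min
Sun: 08:25–18:21 = 9 h 56 min − 15 min = 9 h 41 min → rounds to 9 h 45 min
Total credited: 35 h 30 min.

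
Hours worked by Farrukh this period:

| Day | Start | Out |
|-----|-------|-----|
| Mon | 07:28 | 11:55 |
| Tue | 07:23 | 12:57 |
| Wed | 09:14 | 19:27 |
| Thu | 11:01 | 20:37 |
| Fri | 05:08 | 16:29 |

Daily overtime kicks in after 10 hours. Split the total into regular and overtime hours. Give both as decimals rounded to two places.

Regular 39.62 hours, overtime 1.57 hours

Mon: 07:28–11:55 = 4 h 27 min
Tue: 07:23–12:57 = 5 h 34 min
Wed: 09:14–19:27 = 10 h 13 min
Thu: 11:01–20:37 = 9 h 36 min
Fri: 05:08–16:29 = 11 h 21 min
Mon reg 4 h 27 min / OT 0 h 0 min; Tue reg 5 h 34 min / OT 0 h 0 min; Wed reg 10 h 0 min / OT 0 h 13 min; Thu reg 9 h 36 min / OT 0 h 0 min; Fri reg 10 h 0 min / OT 1 h 21 min.
Totals: regular 39 h 37 min, overtime 1 h 34 min.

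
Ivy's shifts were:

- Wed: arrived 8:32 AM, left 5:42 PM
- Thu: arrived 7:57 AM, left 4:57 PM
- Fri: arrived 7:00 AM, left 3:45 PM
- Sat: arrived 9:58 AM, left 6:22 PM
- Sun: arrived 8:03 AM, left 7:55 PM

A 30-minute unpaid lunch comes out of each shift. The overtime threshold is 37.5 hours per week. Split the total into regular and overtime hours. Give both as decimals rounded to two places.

Regular 37.50 hours, overtime 7.18 hours

Wed: 8:32 AM–5:42 PM = 9 h 10 min; less 30 min break → 8 h 40 min
Thu: 7:57 AM–4:57 PM = 9 h 0 min; less 30 min break → 8 h 30 min
Fri: 7:00 AM–3:45 PM = 8 h 45 min; less 30 min break → 8 h 15 min
Sat: 9:58 AM–6:22 PM = 8 h 24 min; less 30 min break → 7 h 54 min
Sun: 8:03 AM–7:55 PM = 11 h 52 min; less 30 min break → 11 h 22 min
Total worked: 44 h 41 min = 44.68 h.
Threshold 37.5 h → overtime 7 h 11 min, regular 37 h 30 min.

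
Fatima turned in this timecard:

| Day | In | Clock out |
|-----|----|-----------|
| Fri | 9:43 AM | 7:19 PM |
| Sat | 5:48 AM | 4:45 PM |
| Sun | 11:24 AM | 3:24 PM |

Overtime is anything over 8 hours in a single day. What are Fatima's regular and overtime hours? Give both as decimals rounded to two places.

Regular 20.00 hours, overtime 4.55 hours

Fri: 9:43 AM–7:19 PM = 9 h 36 min
Sat: 5:48 AM–4:45 PM = 10 h 57 min
Sun: 11:24 AM–3:24 PM = 4 h 0 min
Fri reg 8 h 0 min / OT 1 h 36 min; Sat reg 8 h 0 min / OT 2 h 57 min; Sun reg 4 h 0 min / OT 0 h 0 min.
Totals: regular 20 h 0 min, overtime 4 h 33 min.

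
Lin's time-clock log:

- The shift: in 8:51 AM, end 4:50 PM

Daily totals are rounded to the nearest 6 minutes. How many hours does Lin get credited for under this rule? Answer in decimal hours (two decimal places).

The shift: 8:51 AM–4:50 PM = 7 h 59 min → rounds to 8 h 0 min

8.00 hours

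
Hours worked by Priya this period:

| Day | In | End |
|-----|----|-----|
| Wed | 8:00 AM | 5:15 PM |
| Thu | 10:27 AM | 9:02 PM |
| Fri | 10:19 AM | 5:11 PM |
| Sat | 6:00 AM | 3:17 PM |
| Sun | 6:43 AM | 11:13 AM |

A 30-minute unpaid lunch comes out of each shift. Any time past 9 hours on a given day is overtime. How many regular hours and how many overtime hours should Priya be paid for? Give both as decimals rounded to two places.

Wed: 8:00 AM–5:15 PM = 9 h 15 min; less 30 min break → 8 h 45 min
Thu: 10:27 AM–9:02 PM = 10 h 35 min; less 30 min break → 10 h 5 min
Fri: 10:19 AM–5:11 PM = 6 h 52 min; less 30 min break → 6 h 22 min
Sat: 6:00 AM–3:17 PM = 9 h 17 min; less 30 min break → 8 h 47 min
Sun: 6:43 AM–11:13 AM = 4 h 30 min; less 30 min break → 4 h 0 min
Wed reg 8 h 45 min / OT 0 h 0 min; Thu reg 9 h 0 min / OT 1 h 5 min; Fri reg 6 h 22 min / OT 0 h 0 min; Sat reg 8 h 47 min / OT 0 h 0 min; Sun reg 4 h 0 min / OT 0 h 0 min.
Totals: regular 36 h 54 min, overtime 1 h 5 min.

Regular 36.90 hours, overtime 1.08 hours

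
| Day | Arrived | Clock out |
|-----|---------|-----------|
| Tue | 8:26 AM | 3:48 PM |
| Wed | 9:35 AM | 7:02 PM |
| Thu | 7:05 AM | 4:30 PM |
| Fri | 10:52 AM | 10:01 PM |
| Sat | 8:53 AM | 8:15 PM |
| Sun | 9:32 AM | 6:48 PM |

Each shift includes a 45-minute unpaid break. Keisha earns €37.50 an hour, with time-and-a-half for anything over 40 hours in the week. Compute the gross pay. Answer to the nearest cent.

€2260.31

Tue: 8:26 AM–3:48 PM = 7 h 22 min; less 45 min break → 6 h 37 min
Wed: 9:35 AM–7:02 PM = 9 h 27 min; less 45 min break → 8 h 42 min
Thu: 7:05 AM–4:30 PM = 9 h 25 min; less 45 min break → 8 h 40 min
Fri: 10:52 AM–10:01 PM = 11 h 9 min; less 45 min break → 10 h 24 min
Sat: 8:53 AM–8:15 PM = 11 h 22 min; less 45 min break → 10 h 37 min
Sun: 9:32 AM–6:48 PM = 9 h 16 min; less 45 min break → 8 h 31 min
Total worked: 53 h 31 min = 3211 min.
Regular 40 h 0 min = 2400 min at €37.50/h; overtime 13 h 31 min = 811 min at €56.25/h.
Pay = (2400 × €37.50 + 811 × €56.25) ÷ 60 = €2260.31.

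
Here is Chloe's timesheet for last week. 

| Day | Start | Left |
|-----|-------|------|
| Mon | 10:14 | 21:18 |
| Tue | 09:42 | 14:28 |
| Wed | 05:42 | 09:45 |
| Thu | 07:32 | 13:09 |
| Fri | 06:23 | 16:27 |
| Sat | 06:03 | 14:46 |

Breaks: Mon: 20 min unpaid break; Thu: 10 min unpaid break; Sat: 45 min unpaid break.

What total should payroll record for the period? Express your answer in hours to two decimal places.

Mon: 10:14–21:18 = 11 h 4 min; less 20 min break → 10 h 44 min
Tue: 09:42–14:28 = 4 h 46 min
Wed: 05:42–09:45 = 4 h 3 min
Thu: 07:32–13:09 = 5 h 37 min; less 10 min break → 5 h 27 min
Fri: 06:23–16:27 = 10 h 4 min
Sat: 06:03–14:46 = 8 h 43 min; less 45 min break → 7 h 58 min
Total: 10 h 44 min + 4 h 46 min + 4 h 3 min + 5 h 27 min + 10 h 4 min + 7 h 58 min = 43 h 2 min.

43.03 hours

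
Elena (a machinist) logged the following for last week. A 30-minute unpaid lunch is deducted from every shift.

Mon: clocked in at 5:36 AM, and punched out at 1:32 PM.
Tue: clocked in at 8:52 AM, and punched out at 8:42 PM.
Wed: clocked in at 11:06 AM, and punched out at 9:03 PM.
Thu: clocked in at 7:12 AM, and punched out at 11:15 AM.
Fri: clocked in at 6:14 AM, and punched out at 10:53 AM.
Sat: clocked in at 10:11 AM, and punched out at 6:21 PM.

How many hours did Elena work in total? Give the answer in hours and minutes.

43 h 35 min

Mon: 5:36 AM–1:32 PM = 7 h 56 min; less 30 min break → 7 h 26 min
Tue: 8:52 AM–8:42 PM = 11 h 50 min; less 30 min break → 11 h 20 min
Wed: 11:06 AM–9:03 PM = 9 h 57 min; less 30 min break → 9 h 27 min
Thu: 7:12 AM–11:15 AM = 4 h 3 min; less 30 min break → 3 h 33 min
Fri: 6:14 AM–10:53 AM = 4 h 39 min; less 30 min break → 4 h 9 min
Sat: 10:11 AM–6:21 PM = 8 h 10 min; less 30 min break → 7 h 40 min
Total: 7 h 26 min + 11 h 20 min + 9 h 27 min + 3 h 33 min + 4 h 9 min + 7 h 40 min = 43 h 35 min.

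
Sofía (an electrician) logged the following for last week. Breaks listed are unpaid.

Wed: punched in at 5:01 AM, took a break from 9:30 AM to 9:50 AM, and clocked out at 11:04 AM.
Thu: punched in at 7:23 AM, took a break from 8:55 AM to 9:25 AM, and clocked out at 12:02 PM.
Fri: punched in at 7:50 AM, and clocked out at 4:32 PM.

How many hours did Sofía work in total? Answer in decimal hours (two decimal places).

Wed: 5:01 AM–11:04 AM = 6 h 3 min; less 20 min break → 5 h 43 min
Thu: 7:23 AM–12:02 PM = 4 h 39 min; less 30 min break → 4 h 9 min
Fri: 7:50 AM–4:32 PM = 8 h 42 min
Total: 5 h 43 min + 4 h 9 min + 8 h 42 min = 18 h 34 min.

18.57 hours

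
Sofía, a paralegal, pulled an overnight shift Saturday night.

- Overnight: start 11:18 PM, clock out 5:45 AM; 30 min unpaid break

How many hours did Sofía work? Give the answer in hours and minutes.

5 h 57 min

Overnight: 11:18 PM → midnight = 0 h 42 min; midnight → 5:45 AM = 5 h 45 min; span 6 h 27 min; less 30 min break → 5 h 57 min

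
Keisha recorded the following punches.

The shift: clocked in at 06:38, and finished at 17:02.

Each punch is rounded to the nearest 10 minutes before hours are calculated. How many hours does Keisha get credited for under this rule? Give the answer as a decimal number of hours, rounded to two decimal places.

The shift: in 06:38→06:40, out 17:02→17:00; 10 h 20 min

10.33 hours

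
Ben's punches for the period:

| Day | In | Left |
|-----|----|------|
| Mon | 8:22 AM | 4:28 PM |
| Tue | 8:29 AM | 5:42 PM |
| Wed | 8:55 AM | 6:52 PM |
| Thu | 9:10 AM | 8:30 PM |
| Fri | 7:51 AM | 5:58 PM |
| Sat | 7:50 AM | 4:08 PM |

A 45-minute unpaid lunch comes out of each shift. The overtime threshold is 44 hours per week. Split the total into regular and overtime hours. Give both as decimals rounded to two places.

Regular 44.00 hours, overtime 8.52 hours

Mon: 8:22 AM–4:28 PM = 8 h 6 min; less 45 min break → 7 h 21 min
Tue: 8:29 AM–5:42 PM = 9 h 13 min; less 45 min break → 8 h 28 min
Wed: 8:55 AM–6:52 PM = 9 h 57 min; less 45 min break → 9 h 12 min
Thu: 9:10 AM–8:30 PM = 11 h 20 min; less 45 min break → 10 h 35 min
Fri: 7:51 AM–5:58 PM = 10 h 7 min; less 45 min break → 9 h 22 min
Sat: 7:50 AM–4:08 PM = 8 h 18 min; less 45 min break → 7 h 33 min
Total worked: 52 h 31 min = 52.52 h.
Threshold 44 h → overtime 8 h 31 min, regular 44 h 0 min.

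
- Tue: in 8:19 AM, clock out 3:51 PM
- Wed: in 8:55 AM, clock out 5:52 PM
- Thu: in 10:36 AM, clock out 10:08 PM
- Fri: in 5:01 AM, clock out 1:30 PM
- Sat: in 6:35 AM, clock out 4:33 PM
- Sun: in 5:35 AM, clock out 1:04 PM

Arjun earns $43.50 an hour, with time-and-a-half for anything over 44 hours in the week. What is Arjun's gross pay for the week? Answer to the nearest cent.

Tue: 8:19 AM–3:51 PM = 7 h 32 min
Wed: 8:55 AM–5:52 PM = 8 h 57 min
Thu: 10:36 AM–10:08 PM = 11 h 32 min
Fri: 5:01 AM–1:30 PM = 8 h 29 min
Sat: 6:35 AM–4:33 PM = 9 h 58 min
Sun: 5:35 AM–1:04 PM = 7 h 29 min
Total worked: 53 h 57 min = 3237 min.
Regular 44 h 0 min = 2640 min at $43.50/h; overtime 9 h 57 min = 597 min at $65.25/h.
Pay = (2640 × $43.50 + 597 × $65.25) ÷ 60 = $2563.24.

$2563.24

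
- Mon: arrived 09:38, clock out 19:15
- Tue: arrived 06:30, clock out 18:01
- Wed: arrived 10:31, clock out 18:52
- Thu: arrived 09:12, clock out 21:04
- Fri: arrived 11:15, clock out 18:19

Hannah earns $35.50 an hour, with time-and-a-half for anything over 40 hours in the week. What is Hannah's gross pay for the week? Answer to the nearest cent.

$1868.19

Mon: 09:38–19:15 = 9 h 37 min
Tue: 06:30–18:01 = 11 h 31 min
Wed: 10:31–18:52 = 8 h 21 min
Thu: 09:12–21:04 = 11 h 52 min
Fri: 11:15–18:19 = 7 h 4 min
Total worked: 48 h 25 min = 2905 min.
Regular 40 h 0 min = 2400 min at $35.50/h; overtime 8 h 25 min = 505 min at $53.25/h.
Pay = (2400 × $35.50 + 505 × $53.25) ÷ 60 = $1868.19.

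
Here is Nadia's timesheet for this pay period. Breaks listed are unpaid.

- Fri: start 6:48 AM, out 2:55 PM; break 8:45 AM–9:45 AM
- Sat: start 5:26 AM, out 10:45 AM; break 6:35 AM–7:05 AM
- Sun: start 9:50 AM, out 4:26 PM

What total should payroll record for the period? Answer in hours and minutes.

Fri: 6:48 AM–2:55 PM = 8 h 7 min; less 60 min break → 7 h 7 min
Sat: 5:26 AM–10:45 AM = 5 h 19 min; less 30 min break → 4 h 49 min
Sun: 9:50 AM–4:26 PM = 6 h 36 min
Total: 7 h 7 min + 4 h 49 min + 6 h 36 min = 18 h 32 min.

18 h 32 min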